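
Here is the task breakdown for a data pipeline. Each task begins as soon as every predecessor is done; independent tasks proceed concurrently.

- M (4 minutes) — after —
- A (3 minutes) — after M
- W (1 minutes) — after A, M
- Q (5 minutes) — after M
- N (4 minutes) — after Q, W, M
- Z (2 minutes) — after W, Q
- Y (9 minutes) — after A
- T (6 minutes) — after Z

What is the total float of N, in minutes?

4

M→Q→Z→T = 4+5+2+6 = 17 sets the makespan at 17 minutes.
The longest chain containing N totals 13 minutes.
So N can slip 17 − 13 = 4 minutes.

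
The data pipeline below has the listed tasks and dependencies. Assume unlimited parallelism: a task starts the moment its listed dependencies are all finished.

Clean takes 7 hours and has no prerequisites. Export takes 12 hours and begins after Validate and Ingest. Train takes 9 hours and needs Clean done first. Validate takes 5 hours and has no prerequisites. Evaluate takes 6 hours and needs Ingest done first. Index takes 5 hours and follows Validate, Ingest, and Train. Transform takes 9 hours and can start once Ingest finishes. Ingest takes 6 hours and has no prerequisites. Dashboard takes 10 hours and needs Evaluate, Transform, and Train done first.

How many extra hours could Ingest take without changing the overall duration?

Critical path: Clean→Train→Dashboard = 7+9+10 = 26, so the finish is 26 hours.
Ingest finishes as early as 6 and must finish by 7.
So Ingest can slip 7 − 6 = 1 hour.

1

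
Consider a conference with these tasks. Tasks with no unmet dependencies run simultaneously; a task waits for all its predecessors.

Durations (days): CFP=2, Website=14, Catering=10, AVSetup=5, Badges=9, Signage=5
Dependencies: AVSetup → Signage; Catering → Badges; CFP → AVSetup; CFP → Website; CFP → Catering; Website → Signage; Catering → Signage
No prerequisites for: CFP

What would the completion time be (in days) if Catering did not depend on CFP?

21

Before: longest chain CFP→Website→Signage = 2+14+5 = 21, finish 21.
Without CFP→Catering, Catering's earliest start moves from 2 to 0.
After: CFP→Website→Signage = 2+14+5 = 21 → 21 days.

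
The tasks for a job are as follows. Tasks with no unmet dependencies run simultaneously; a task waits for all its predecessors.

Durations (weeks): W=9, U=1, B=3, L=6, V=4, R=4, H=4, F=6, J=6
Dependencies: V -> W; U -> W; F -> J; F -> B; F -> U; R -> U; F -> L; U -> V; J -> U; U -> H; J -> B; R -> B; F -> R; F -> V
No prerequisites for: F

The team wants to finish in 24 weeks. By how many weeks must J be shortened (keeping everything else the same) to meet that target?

Current finish: 26 weeks; target: 24.
J is on every critical path, so each week cut from J cuts the finish by one (this holds down to a finish of 24).
Need 26 − 24 = 2 weeks off J → J becomes 4 weeks, finish becomes 24.

2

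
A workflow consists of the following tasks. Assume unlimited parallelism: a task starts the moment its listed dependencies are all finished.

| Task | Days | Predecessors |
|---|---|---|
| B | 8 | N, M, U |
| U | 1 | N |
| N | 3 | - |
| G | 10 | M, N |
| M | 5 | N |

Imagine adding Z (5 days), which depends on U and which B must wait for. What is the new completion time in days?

Originally the plan takes 18 days.
With Z inserted, B now waits for max(N, M, U, Z).
New critical path: N→M→G = 3+5+10 = 18 ⇒ 18 days.

18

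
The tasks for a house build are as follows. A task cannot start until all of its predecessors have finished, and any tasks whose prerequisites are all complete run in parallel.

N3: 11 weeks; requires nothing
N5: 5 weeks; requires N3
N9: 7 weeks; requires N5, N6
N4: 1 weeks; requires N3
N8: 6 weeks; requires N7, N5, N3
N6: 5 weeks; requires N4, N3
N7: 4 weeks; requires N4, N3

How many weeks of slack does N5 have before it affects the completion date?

The longest chain is N3→N4→N6→N9 = 11+1+5+7 = 24; overall finish 24 weeks.
The longest chain containing N5 totals 23 weeks.
Slack of N5 = 12 − 11 = 1 week.

1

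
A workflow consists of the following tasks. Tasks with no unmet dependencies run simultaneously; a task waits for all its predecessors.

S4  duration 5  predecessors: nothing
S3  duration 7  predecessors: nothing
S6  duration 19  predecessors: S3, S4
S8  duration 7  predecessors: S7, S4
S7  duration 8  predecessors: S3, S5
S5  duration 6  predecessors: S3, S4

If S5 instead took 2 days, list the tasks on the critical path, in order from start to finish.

S3, S6

Baseline: S3→S5→S7→S8 = 7+6+8+7 = 28 → 28 days.
S5 is on the critical path; changing it to 2 makes that path 24 days.
Now S3→S6 = 7+19 = 26 is longest, so the finish becomes 26 days.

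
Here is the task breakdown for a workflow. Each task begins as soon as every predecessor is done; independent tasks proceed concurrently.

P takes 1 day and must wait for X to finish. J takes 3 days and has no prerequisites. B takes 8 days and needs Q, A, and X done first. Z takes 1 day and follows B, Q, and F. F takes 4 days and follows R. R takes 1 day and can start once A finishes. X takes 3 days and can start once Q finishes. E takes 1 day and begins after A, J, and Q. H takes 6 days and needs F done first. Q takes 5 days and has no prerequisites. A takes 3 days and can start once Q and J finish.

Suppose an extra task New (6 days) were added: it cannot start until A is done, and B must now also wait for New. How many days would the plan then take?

Originally the plan takes 19 days.
With New inserted, B now waits for max(Q, A, X, New).
New critical path: Q→A→New→B→Z = 5+3+6+8+1 = 23 ⇒ 23 days.

23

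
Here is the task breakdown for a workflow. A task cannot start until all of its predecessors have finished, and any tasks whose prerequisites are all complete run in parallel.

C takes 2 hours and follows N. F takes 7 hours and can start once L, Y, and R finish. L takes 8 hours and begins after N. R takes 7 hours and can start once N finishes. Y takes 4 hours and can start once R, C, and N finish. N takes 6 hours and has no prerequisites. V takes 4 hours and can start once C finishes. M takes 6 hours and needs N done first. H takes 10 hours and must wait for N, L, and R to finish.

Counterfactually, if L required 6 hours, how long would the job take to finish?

24

As given, the longest chain is N→L→H = 6+8+10 = 24, so the finish is 24 hours.
L is on the critical path; changing it to 6 makes that path 22 hours.
Now N→R→Y→F = 6+7+4+7 = 24 is longest, so the finish becomes 24 hours.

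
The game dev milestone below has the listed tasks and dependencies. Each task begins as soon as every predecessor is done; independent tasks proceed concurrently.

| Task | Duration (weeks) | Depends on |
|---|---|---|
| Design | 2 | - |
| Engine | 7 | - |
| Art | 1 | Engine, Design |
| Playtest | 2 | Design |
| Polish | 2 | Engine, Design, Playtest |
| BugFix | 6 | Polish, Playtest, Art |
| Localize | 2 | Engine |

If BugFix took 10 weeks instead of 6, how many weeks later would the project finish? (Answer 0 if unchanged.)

As given, the longest chain is Engine→Polish→BugFix = 7+2+6 = 15, so the finish is 15 weeks.
BugFix is on the critical path; changing it to 10 makes that path 19 weeks.
That remains the longest chain; total 19 weeks.
Change in finish: 19 − 15 = +4 weeks.

4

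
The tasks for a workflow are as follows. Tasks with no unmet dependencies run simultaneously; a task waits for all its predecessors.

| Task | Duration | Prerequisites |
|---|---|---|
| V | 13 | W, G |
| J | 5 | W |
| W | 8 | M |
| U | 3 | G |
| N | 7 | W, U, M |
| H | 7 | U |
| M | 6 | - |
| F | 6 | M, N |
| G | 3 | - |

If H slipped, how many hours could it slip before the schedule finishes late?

14

Critical path: M→W→N→F = 6+8+7+6 = 27, so the finish is 27 hours.
H finishes as early as 13 and must finish by 27.
Float = 27 − 13 = 14.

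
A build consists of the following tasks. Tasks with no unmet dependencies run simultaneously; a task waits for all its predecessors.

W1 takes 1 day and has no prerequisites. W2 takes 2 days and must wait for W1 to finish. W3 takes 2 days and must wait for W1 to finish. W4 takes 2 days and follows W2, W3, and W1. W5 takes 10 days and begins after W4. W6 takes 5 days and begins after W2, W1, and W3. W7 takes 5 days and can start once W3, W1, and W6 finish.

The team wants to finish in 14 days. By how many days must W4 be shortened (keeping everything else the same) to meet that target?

1

Current finish: 15 days; target: 14.
W4 is on every critical path, so each day cut from W4 cuts the finish by one (this holds down to a finish of 14).
Need 15 − 14 = 1 day off W4 → W4 becomes 1 day, finish becomes 14.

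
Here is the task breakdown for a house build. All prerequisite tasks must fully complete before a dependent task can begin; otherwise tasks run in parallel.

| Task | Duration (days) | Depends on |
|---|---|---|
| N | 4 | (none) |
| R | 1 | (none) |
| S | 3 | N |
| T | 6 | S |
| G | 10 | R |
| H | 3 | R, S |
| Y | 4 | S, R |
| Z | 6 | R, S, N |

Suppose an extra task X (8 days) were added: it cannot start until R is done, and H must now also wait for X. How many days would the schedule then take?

Originally the schedule takes 13 days.
With X inserted, H now waits for max(R, S, X).
New critical path: N→S→T = 4+3+6 = 13 ⇒ 13 days.

13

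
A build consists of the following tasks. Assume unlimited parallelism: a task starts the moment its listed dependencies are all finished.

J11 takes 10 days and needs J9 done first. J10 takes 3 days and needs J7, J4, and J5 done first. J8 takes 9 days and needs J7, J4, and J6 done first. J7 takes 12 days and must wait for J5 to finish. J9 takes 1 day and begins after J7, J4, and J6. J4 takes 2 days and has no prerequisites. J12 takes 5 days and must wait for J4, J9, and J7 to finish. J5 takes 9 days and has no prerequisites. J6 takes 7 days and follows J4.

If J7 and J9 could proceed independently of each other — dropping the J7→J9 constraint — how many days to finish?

Before: longest chain J5→J7→J9→J11 = 9+12+1+10 = 32, finish 32.
Without J7→J9, J9's earliest start moves from 21 to 9.
New critical path: J5→J7→J8 = 9+12+9 = 30 ⇒ 30 days.

30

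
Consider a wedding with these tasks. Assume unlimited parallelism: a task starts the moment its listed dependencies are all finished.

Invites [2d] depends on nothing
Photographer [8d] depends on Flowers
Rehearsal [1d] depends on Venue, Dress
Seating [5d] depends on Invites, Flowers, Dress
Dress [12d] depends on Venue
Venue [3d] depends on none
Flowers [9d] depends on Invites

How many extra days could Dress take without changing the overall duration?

0

Venue→Dress→Seating = 3+12+5 = 20 sets the makespan at 20 days.
Dress finishes as early as 15 and must finish by 15.
So Dress can slip 15 − 15 = 0 days.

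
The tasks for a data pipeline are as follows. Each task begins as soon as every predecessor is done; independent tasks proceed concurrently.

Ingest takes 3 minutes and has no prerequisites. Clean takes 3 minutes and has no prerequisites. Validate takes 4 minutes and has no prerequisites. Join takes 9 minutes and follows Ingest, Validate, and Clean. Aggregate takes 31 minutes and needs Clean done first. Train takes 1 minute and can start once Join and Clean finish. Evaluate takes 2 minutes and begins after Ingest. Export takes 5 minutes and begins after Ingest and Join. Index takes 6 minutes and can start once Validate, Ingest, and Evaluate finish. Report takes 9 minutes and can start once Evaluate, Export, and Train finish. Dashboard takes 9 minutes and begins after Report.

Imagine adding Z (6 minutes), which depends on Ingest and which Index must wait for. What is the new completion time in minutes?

36

Originally the schedule takes 36 minutes.
With Z inserted, Index now waits for max(Validate, Ingest, Evaluate, Z).
New critical path: Validate→Join→Export→Report→Dashboard = 4+9+5+9+9 = 36 ⇒ 36 minutes.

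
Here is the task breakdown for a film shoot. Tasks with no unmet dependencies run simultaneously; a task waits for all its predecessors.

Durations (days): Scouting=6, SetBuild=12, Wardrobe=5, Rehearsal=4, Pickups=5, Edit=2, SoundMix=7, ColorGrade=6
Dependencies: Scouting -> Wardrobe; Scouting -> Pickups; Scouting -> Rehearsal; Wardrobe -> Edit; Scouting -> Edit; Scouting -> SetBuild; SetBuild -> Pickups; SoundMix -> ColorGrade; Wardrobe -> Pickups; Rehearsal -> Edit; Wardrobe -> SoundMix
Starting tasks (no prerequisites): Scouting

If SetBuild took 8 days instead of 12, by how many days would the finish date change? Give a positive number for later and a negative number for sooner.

As given, the longest chain is Scouting→Wardrobe→SoundMix→ColorGrade = 6+5+7+6 = 24, so the finish is 24 days.
SetBuild has 1 day of float (longest path through it is 23).
The critical path is still Scouting→Wardrobe→SoundMix→ColorGrade; finish is now 24 days.
Change in finish: 24 − 24 = +0 days.

0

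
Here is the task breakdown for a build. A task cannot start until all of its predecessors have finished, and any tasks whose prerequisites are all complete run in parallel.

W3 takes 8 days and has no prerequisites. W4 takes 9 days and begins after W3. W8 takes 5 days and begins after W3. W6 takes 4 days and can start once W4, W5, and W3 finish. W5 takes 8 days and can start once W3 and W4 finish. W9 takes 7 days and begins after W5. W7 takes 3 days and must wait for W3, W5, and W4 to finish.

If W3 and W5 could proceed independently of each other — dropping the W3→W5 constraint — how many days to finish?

Before: longest chain W3→W4→W5→W9 = 8+9+8+7 = 32, finish 32.
Dropping W3→W5 doesn't change W5's earliest start (17); another predecessor still binds.
New critical path: W3→W4→W5→W9 = 8+9+8+7 = 32 ⇒ 32 days.

32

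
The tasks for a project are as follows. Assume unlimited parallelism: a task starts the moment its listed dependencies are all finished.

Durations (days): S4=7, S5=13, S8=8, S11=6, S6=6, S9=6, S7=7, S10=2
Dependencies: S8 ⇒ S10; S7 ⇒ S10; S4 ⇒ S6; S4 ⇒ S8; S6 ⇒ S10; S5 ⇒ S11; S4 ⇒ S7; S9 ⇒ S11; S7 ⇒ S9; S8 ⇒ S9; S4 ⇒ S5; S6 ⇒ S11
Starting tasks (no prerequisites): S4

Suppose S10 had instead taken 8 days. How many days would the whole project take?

27

Baseline: S4→S8→S9→S11 = 7+8+6+6 = 27 → 27 days.
S10 is off the critical path — its longest chain is 17 days, giving 10 of slack.
No other chain overtakes it, so the finish is 27 days.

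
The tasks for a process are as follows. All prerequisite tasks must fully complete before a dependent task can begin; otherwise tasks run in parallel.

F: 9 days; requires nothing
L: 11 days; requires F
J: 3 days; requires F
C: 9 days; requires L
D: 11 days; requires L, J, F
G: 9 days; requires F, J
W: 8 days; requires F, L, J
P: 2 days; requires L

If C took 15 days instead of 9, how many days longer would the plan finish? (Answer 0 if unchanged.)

4

Actual critical path: F→L→D = 9+11+11 = 31 ⇒ 31 days.
C is off the critical path — its longest chain is 29 days, giving 2 of slack.
New critical path: F→L→C = 9+11+15 = 35 ⇒ 35 days.
Change in finish: 35 − 31 = +4 days.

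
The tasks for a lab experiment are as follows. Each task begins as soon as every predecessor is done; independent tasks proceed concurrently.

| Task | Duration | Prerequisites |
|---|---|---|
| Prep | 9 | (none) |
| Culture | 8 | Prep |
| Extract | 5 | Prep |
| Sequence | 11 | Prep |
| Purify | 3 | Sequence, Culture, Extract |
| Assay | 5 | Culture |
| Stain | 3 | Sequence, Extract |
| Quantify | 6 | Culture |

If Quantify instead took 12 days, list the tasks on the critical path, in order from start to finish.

Prep, Culture, Quantify

Baseline: Prep→Culture→Quantify = 9+8+6 = 23 → 23 days.
Quantify is on the critical path; changing it to 12 makes that path 29 days.
That remains the longest chain; total 29 days.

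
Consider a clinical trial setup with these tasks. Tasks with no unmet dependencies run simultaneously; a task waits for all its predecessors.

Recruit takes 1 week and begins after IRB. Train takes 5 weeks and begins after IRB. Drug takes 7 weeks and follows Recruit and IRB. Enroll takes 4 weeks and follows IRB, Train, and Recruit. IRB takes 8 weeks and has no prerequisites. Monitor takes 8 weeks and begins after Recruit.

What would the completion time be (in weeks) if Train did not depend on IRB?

Before: longest chain IRB→Recruit→Monitor = 8+1+8 = 17, finish 17.
Without IRB→Train, Train's earliest start moves from 8 to 0.
After: IRB→Recruit→Monitor = 8+1+8 = 17 → 17 weeks.

17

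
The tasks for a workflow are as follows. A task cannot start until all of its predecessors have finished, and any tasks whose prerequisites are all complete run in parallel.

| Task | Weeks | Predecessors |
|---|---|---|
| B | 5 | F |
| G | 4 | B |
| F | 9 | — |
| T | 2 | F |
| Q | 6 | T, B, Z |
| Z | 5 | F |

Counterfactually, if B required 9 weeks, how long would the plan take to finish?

Actual critical path: F→B→Q = 9+5+6 = 20 ⇒ 20 weeks.
Since B is critical, the +4 change carries straight to that chain (now 24 weeks).
That remains the longest chain; total 24 weeks.

24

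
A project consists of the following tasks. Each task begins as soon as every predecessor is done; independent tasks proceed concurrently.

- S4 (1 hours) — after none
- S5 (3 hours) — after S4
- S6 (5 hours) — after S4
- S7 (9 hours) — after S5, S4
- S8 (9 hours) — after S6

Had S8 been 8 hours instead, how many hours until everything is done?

As given, the longest chain is S4→S6→S8 = 1+5+9 = 15, so the finish is 15 hours.
S8 is on the critical path; changing it to 8 makes that path 14 hours.
That remains the longest chain; total 14 hours.

14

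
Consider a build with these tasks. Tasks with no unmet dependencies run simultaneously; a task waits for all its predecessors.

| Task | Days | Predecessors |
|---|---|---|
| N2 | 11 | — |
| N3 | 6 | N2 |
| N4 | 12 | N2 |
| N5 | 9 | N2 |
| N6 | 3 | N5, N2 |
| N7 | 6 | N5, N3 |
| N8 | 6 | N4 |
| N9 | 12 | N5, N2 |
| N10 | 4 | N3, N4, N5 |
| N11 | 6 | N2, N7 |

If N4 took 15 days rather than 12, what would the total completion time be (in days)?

Critical path before the change: N2→N5→N7→N11 = 11+9+6+6 = 32 giving 32 days.
N4 has 3 days of float (longest path through it is 29).
Now N2→N4→N8 = 11+15+6 = 32 is longest, so the finish becomes 32 days.

32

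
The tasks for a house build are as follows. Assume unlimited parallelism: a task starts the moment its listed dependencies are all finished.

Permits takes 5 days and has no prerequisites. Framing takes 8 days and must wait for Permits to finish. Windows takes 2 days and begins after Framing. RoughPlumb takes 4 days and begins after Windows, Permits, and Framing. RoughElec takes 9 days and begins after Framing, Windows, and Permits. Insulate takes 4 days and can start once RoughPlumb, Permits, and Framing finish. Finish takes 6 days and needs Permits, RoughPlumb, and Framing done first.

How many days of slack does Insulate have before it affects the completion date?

2

The longest chain is Permits→Framing→Windows→RoughPlumb→Finish = 5+8+2+4+6 = 25; overall finish 25 days.
Insulate finishes as early as 23 and must finish by 25.
Float = 25 − 23 = 2.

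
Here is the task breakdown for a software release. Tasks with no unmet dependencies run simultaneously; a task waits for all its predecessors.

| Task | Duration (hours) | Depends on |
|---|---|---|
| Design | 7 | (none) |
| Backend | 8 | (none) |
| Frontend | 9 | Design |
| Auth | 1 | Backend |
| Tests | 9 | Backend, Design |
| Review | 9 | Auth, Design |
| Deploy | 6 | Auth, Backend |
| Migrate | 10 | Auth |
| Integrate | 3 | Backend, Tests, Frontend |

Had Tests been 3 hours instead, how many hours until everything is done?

The binding path is Backend→Tests→Integrate = 8+9+3 = 20; finish at 20 hours.
Tests lies on that path, so at 3 hours the path becomes 14 hours.
New critical path: Design→Frontend→Integrate = 7+9+3 = 19 ⇒ 19 hours.

19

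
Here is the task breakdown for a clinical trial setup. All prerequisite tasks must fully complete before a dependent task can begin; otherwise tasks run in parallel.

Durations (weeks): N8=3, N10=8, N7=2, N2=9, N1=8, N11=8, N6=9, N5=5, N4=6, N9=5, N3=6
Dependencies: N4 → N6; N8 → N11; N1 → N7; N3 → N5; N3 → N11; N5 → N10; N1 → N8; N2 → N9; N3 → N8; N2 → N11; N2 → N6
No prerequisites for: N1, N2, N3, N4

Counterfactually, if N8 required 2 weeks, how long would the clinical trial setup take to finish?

19

The binding path is N1→N8→N11 = 8+3+8 = 19; finish at 19 weeks.
N8 is on the critical path; changing it to 2 makes that path 18 weeks.
The binding chain switches to N3→N5→N10 = 6+5+8 = 19; finish 19 weeks.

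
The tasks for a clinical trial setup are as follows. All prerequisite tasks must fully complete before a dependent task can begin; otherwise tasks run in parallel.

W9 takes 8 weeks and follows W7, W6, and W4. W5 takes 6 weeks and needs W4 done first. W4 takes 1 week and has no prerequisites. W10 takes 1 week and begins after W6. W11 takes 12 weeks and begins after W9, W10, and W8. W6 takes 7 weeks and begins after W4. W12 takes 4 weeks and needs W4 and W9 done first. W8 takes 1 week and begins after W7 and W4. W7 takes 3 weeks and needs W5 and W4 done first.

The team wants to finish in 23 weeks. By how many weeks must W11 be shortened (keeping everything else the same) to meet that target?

7

Current finish: 30 weeks; target: 23.
W11 is on every critical path, so each week cut from W11 cuts the finish by one (this holds down to a finish of 22).
Need 30 − 23 = 7 weeks off W11 → W11 becomes 5 weeks, finish becomes 23.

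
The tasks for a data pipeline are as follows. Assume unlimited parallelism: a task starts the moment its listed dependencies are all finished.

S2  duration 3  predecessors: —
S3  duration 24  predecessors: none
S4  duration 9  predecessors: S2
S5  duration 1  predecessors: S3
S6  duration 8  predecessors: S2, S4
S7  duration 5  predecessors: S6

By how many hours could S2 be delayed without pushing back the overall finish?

S2→S4→S6→S7 = 3+9+8+5 = 25 sets the makespan at 25 hours.
S2 finishes as early as 3 and must finish by 3.
Float = 25 − 25 = 0.

0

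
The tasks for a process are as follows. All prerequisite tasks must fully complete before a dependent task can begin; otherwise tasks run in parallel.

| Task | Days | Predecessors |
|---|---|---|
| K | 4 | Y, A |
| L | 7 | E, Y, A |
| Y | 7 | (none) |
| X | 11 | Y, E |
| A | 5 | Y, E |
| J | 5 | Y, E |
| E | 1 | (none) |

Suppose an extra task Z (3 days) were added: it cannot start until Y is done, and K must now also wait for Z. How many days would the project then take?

Originally the project takes 19 days.
With Z inserted, K now waits for max(Y, A, Z).
New critical path: Y→A→L = 7+5+7 = 19 ⇒ 19 days.

19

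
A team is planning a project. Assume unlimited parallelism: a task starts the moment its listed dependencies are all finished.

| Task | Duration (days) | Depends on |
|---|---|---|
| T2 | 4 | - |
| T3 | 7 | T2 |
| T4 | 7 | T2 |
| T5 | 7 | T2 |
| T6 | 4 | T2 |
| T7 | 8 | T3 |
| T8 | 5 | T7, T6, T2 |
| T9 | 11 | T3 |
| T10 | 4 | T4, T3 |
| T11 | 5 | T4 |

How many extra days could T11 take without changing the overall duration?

8

T2→T3→T7→T8 = 4+7+8+5 = 24 sets the makespan at 24 days.
The longest chain containing T11 totals 16 days.
Slack of T11 = 19 − 11 = 8 days.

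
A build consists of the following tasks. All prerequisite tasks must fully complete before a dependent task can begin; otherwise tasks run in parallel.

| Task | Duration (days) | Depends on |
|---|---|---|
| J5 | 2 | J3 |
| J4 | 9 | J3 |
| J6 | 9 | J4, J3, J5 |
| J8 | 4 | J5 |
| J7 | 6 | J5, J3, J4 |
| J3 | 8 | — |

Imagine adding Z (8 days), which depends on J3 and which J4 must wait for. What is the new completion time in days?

34

Originally the build takes 26 days.
With Z inserted, J4 now waits for max(J3, Z).
New critical path: J3→Z→J4→J6 = 8+8+9+9 = 34 ⇒ 34 days.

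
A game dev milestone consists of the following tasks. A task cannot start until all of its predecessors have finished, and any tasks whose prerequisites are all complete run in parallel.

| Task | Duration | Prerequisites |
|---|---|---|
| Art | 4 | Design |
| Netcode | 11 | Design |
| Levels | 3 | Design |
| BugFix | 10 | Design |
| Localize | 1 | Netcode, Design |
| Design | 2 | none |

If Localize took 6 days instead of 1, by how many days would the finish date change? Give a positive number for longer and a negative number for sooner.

5

Baseline: Design→Netcode→Localize = 2+11+1 = 14 → 14 days.
Localize lies on that path, so at 6 days the path becomes 19 days.
No other chain overtakes it, so the finish is 19 days.
Change in finish: 19 − 14 = +5 days.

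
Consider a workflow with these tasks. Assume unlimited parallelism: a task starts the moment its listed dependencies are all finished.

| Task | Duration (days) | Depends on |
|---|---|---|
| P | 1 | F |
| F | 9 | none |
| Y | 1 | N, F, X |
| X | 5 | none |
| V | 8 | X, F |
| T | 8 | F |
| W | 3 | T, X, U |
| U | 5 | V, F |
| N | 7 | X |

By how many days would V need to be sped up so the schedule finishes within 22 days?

3

Current finish: 25 days; target: 22.
V is on every critical path, so each day cut from V cuts the finish by one (this holds down to a finish of 20).
Need 25 − 22 = 3 days off V → V becomes 5 days, finish becomes 22.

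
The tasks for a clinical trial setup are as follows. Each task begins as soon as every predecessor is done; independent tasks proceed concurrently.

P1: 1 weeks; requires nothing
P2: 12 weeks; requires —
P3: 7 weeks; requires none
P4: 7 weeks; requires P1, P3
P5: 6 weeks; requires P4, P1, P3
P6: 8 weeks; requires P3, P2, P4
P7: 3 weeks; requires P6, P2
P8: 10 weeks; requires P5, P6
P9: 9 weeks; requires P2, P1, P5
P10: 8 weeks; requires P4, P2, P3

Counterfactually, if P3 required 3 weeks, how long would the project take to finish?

30

Baseline: P3→P4→P6→P8 = 7+7+8+10 = 32 → 32 weeks.
P3 is on the critical path; changing it to 3 makes that path 28 weeks.
New critical path: P2→P6→P8 = 12+8+10 = 30 ⇒ 30 weeks.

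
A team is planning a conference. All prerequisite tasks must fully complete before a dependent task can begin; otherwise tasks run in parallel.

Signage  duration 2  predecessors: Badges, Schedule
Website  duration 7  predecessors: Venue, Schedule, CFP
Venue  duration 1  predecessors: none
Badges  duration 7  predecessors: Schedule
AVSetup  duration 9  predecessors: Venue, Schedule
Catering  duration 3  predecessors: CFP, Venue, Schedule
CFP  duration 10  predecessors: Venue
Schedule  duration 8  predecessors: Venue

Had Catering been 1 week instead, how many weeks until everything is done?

18

Critical path before the change: Venue→CFP→Website = 1+10+7 = 18 giving 18 weeks.
Catering has 4 weeks of float (longest path through it is 14).
That remains the longest chain; total 18 weeks.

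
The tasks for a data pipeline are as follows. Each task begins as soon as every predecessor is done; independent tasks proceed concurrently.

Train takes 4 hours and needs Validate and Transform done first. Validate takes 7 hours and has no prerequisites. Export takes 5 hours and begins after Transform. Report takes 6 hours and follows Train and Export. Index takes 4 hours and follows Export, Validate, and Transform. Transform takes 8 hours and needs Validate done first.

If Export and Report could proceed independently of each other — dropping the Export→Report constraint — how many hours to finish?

25

With the dependency in place, Validate→Transform→Export→Report = 7+8+5+6 = 26 sets the finish at 26 hours.
Without Export→Report, Report's earliest start moves from 20 to 19.
The longest chain is now Validate→Transform→Train→Report = 7+8+4+6 = 25, so the schedule takes 25 hours.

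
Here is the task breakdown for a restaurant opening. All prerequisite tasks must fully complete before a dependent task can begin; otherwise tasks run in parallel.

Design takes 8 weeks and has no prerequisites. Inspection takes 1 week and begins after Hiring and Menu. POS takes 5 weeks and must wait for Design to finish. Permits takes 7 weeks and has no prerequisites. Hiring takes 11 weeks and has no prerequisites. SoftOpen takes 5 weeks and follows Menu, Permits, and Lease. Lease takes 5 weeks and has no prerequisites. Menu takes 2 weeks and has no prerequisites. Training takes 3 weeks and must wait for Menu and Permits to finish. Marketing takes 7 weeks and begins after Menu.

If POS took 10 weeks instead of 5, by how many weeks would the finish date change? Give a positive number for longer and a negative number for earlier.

5

Actual critical path: Design→POS = 8+5 = 13 ⇒ 13 weeks.
POS is on the critical path; changing it to 10 makes that path 18 weeks.
That remains the longest chain; total 18 weeks.
Change in finish: 18 − 13 = +5 weeks.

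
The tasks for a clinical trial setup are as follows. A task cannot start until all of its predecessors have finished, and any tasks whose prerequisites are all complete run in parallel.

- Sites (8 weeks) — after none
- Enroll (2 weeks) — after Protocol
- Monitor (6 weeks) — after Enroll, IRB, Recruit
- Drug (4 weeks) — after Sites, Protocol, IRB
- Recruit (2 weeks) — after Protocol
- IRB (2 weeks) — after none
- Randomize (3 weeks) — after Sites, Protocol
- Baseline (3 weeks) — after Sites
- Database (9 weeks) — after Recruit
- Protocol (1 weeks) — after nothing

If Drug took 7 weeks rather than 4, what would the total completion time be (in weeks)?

Baseline: Sites→Drug = 8+4 = 12 → 12 weeks.
Since Drug is critical, the +3 change carries straight to that chain (now 15 weeks).
No other chain overtakes it, so the finish is 15 weeks.

15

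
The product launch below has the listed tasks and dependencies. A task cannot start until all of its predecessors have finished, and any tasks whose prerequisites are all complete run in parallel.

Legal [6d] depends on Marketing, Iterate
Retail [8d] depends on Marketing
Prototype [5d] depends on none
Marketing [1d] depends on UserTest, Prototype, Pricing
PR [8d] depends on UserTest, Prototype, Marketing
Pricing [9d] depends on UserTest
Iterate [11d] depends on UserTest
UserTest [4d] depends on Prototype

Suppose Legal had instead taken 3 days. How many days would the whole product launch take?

27

Baseline: Prototype→UserTest→Pricing→Marketing→PR = 5+4+9+1+8 = 27 → 27 days.
Legal has 1 day of float (longest path through it is 26).
That remains the longest chain; total 27 days.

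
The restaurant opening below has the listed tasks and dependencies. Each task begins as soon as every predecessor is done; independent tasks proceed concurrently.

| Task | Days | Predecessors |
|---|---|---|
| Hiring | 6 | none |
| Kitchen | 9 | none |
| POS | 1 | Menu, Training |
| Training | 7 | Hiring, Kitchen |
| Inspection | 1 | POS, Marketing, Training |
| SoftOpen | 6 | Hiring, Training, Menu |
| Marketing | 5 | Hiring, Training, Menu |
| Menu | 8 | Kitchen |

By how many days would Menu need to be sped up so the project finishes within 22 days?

1

Current finish: 23 days; target: 22.
Menu is on every critical path, so each day cut from Menu cuts the finish by one (this holds down to a finish of 22).
Need 23 − 22 = 1 day off Menu → Menu becomes 7 days, finish becomes 22.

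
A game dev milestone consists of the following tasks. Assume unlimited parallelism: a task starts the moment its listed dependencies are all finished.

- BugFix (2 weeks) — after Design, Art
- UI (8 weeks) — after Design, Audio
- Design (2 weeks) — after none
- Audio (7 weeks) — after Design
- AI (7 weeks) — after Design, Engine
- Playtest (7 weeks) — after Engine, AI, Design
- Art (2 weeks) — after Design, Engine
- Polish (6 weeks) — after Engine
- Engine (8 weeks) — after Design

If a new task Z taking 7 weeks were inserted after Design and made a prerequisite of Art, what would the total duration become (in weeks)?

24

Originally the plan takes 24 weeks.
With Z inserted, Art now waits for max(Design, Engine, Z).
New critical path: Design→Engine→AI→Playtest = 2+8+7+7 = 24 ⇒ 24 weeks.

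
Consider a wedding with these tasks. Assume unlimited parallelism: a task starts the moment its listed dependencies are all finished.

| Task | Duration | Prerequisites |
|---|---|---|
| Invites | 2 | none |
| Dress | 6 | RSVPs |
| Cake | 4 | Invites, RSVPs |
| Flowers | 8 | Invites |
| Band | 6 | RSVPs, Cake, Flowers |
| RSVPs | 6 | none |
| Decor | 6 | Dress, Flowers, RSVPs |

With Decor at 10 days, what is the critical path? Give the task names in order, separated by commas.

Actual critical path: RSVPs→Dress→Decor = 6+6+6 = 18 ⇒ 18 days.
Decor is on the critical path; changing it to 10 makes that path 22 days.
No other chain overtakes it, so the finish is 22 days.

RSVPs, Dress, Decor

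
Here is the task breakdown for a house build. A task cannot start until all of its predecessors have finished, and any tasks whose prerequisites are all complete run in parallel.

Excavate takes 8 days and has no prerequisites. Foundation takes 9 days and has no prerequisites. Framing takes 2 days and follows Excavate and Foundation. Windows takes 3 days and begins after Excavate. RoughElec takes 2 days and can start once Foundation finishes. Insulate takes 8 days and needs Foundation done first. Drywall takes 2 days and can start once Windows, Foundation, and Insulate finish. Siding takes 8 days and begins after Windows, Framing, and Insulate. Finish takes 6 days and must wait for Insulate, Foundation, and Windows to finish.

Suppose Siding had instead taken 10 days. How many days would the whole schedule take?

Actual critical path: Foundation→Insulate→Siding = 9+8+8 = 25 ⇒ 25 days.
Siding lies on that path, so at 10 days the path becomes 27 days.
The critical path is still Foundation→Insulate→Siding; finish is now 27 days.

27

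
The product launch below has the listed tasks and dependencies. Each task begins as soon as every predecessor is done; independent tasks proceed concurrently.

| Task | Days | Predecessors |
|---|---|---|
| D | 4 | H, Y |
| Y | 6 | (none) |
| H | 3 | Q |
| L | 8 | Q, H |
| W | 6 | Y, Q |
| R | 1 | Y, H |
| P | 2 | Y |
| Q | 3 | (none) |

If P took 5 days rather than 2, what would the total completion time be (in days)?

As given, the longest chain is Q→H→L = 3+3+8 = 14, so the finish is 14 days.
P has 6 days of float (longest path through it is 8).
No other chain overtakes it, so the finish is 14 days.

14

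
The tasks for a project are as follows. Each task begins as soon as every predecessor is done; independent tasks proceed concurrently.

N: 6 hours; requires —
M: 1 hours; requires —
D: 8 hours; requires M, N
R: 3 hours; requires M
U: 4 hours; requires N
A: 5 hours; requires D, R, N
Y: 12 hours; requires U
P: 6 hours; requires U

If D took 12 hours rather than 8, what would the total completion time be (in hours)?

23

The binding path is N→U→Y = 6+4+12 = 22; finish at 22 hours.
D has 3 hours of float (longest path through it is 19).
Now N→D→A = 6+12+5 = 23 is longest, so the finish becomes 23 hours.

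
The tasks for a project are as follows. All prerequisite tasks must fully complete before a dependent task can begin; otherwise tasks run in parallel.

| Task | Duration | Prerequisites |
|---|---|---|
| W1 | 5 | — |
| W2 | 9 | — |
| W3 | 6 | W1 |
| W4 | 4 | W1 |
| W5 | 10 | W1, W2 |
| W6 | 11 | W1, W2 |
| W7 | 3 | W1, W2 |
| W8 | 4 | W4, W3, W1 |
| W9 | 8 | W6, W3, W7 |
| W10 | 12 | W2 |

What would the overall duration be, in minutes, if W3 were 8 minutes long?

28

Critical path before the change: W2→W6→W9 = 9+11+8 = 28 giving 28 minutes.
W3 is off the critical path — its longest chain is 19 minutes, giving 9 of slack.
No other chain overtakes it, so the finish is 28 minutes.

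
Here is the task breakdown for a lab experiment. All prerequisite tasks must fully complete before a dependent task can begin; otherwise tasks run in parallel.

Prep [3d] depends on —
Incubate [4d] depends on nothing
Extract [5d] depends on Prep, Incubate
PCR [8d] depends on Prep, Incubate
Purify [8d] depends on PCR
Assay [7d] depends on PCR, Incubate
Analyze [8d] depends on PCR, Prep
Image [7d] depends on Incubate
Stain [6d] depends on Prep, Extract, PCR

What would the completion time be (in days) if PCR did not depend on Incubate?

Before: longest chain Incubate→PCR→Purify = 4+8+8 = 20, finish 20.
Without Incubate→PCR, PCR's earliest start moves from 4 to 3.
New critical path: Prep→PCR→Purify = 3+8+8 = 19 ⇒ 19 days.

19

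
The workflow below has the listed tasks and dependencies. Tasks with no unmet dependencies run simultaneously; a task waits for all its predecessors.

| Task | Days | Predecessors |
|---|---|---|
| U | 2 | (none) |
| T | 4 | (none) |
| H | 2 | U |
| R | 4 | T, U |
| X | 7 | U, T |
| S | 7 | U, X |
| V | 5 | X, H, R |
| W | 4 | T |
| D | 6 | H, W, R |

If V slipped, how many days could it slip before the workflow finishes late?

2

T→X→S = 4+7+7 = 18 sets the makespan at 18 days.
Longest path through V: 16 days (earliest finish 16, latest finish 18).
Slack of V = 13 − 11 = 2 days.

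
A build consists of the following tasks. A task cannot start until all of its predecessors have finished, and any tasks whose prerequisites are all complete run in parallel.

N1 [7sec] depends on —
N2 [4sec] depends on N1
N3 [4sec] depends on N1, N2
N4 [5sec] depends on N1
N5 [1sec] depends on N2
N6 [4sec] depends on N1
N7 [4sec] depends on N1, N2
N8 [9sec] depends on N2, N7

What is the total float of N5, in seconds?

12

N1→N2→N7→N8 = 7+4+4+9 = 24 sets the makespan at 24 seconds.
N5 finishes as early as 12 and must finish by 24.
Float = 24 − 12 = 12.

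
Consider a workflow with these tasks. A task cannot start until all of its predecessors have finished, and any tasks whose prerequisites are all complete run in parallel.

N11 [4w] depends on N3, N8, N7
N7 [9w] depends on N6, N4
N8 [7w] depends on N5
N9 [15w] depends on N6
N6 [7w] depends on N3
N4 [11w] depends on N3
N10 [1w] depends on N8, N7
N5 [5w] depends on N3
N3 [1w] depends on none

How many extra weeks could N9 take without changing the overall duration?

2

The longest chain is N3→N4→N7→N11 = 1+11+9+4 = 25; overall finish 25 weeks.
The longest chain containing N9 totals 23 weeks.
So N9 can slip 25 − 23 = 2 weeks.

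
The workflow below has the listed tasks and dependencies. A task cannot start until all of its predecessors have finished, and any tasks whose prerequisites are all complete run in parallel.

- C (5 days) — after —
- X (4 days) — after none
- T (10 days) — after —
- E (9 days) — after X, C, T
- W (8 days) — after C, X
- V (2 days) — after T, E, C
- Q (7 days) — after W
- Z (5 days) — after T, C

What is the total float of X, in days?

Critical path: T→E→V = 10+9+2 = 21, so the finish is 21 days.
The longest chain containing X totals 19 days.
So X can slip 6 − 4 = 2 days.

2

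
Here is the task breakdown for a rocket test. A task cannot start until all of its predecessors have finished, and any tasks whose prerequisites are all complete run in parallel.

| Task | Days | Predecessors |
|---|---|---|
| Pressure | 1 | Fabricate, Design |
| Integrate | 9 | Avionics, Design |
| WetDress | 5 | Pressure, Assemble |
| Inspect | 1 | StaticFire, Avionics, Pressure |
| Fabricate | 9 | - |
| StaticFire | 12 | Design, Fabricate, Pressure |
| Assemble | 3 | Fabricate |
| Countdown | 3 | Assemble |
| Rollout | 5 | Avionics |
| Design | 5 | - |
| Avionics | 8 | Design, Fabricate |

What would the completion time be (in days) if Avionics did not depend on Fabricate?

23

Original critical path: Fabricate→Avionics→Integrate = 9+8+9 = 26 ⇒ 26 days.
Without Fabricate→Avionics, Avionics's earliest start moves from 9 to 5.
The longest chain is now Fabricate→Pressure→StaticFire→Inspect = 9+1+12+1 = 23, so the rocket test takes 23 days.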